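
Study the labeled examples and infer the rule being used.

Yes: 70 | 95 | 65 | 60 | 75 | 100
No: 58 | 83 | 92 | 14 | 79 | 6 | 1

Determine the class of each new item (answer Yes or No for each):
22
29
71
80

The simplest hypothesis consistent with all the labels is: multiple of 5.
No: 22, since 22 = 5·4 + 2.
No: 29, since 29 = 5·5 + 4.
No: 71, since 71 = 5·14 + 1.
Yes: 80, since 80 = 5·16.

No, No, No, Yes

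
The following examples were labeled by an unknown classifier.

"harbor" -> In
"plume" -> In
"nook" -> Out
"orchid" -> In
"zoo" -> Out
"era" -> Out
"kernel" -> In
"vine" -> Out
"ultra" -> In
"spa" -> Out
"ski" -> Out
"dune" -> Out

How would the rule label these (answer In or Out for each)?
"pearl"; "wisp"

The common property of the 'In' items is: length ≥ 5. No 'Out' item has it.
"pearl" — length 5, hence In.
"wisp" — length 4, hence Out.

In, Out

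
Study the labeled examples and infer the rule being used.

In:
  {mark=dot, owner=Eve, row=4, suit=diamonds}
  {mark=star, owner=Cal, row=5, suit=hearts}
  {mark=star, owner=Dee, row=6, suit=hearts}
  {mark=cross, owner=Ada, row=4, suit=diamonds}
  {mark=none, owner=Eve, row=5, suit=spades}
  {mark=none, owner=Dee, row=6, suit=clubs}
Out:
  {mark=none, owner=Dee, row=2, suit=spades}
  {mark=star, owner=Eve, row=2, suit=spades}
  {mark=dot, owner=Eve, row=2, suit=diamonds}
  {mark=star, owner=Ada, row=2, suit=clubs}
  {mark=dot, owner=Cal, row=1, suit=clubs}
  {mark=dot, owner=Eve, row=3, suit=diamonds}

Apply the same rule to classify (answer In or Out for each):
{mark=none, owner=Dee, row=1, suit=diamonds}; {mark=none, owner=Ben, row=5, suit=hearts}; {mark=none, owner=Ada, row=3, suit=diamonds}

Out, In, Out

'In' ⟺ row ≥ 4.
{mark=none, owner=Dee, row=1, suit=diamonds} → row = 1 → Out. {mark=none, owner=Ben, row=5, suit=hearts} → row = 5 → In. {mark=none, owner=Ada, row=3, suit=diamonds} → row = 3 → Out.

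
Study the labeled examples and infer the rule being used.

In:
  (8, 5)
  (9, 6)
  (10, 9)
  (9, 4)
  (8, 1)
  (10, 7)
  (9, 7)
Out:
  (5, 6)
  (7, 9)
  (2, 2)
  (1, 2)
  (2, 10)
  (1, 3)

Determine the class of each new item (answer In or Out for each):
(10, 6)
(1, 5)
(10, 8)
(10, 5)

In, Out, In, In

The pattern is that an item is 'In' exactly when: first > second.
In: (10, 6), since 10 > 6. Out: (1, 5), since 1 < 5. In: (10, 8), since 10 > 8. In: (10, 5), since 10 > 5.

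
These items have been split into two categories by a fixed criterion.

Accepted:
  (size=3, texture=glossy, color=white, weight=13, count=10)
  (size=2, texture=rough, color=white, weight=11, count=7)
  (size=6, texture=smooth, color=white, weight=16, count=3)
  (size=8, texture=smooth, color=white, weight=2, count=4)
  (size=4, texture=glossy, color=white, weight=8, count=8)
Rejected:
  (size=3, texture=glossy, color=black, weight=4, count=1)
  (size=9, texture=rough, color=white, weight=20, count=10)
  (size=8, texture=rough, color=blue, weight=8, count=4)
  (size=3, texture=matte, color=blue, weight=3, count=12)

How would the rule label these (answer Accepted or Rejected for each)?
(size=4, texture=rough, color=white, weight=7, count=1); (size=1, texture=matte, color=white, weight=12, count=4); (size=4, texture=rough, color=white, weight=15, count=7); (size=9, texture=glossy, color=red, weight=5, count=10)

Accepted, Accepted, Accepted, Rejected

All 'Accepted' examples share one property — color is white AND size ≤ 8 — and every 'Rejected' example lacks it.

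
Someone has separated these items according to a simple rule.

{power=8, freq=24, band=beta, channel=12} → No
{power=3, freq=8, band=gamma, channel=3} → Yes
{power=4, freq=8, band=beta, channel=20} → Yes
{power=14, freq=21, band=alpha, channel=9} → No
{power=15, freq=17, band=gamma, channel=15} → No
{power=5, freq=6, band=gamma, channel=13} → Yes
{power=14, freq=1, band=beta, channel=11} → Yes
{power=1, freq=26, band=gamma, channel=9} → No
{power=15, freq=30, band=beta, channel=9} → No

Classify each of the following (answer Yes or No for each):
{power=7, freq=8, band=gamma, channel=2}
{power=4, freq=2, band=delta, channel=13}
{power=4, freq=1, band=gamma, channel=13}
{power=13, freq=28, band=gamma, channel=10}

Yes, Yes, Yes, No

The pattern is that an item is 'Yes' exactly when: freq ≤ 8.
{power=7, freq=8, band=gamma, channel=2} → freq = 8 → Yes.
{power=4, freq=2, band=delta, channel=13} → freq = 2 → Yes.
{power=4, freq=1, band=gamma, channel=13} → freq = 1 → Yes.
{power=13, freq=28, band=gamma, channel=10} → freq = 28 → No.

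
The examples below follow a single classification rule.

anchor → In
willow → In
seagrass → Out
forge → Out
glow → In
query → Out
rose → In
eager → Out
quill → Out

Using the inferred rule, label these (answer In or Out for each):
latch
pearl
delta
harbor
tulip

The common property of the 'In' items is: even length AND contains 'o'. No 'Out' item has it.
latch → length 5, no 'o' → Out. pearl → length 5, no 'o' → Out. delta → length 5, no 'o' → Out. harbor → length 6, has 'o' → In. tulip → length 5, no 'o' → Out.

Out, Out, Out, In, Out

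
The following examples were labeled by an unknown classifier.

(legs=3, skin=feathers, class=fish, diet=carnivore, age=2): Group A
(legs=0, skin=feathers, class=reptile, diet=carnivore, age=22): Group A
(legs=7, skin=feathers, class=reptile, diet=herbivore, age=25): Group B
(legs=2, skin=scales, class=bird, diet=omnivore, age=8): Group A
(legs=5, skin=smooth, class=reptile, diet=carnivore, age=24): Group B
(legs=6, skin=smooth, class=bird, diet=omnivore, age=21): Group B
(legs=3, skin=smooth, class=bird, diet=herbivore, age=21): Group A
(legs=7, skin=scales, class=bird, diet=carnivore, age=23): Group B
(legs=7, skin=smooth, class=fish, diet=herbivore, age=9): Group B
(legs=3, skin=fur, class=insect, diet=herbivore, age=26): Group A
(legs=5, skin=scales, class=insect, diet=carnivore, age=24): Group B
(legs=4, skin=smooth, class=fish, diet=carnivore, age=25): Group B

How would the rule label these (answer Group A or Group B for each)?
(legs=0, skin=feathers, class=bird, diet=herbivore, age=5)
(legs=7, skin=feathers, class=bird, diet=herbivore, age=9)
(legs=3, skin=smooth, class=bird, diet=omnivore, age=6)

The pattern is that an item is 'Group A' exactly when: legs ≤ 3.
(legs=0, skin=feathers, class=bird, diet=herbivore, age=5): legs = 0 — checks out, so Group A. (legs=7, skin=feathers, class=bird, diet=herbivore, age=9): legs = 7 — doesn't match, so Group B. (legs=3, skin=smooth, class=bird, diet=omnivore, age=6): legs = 3 — checks out, so Group A.

Group A, Group B, Group A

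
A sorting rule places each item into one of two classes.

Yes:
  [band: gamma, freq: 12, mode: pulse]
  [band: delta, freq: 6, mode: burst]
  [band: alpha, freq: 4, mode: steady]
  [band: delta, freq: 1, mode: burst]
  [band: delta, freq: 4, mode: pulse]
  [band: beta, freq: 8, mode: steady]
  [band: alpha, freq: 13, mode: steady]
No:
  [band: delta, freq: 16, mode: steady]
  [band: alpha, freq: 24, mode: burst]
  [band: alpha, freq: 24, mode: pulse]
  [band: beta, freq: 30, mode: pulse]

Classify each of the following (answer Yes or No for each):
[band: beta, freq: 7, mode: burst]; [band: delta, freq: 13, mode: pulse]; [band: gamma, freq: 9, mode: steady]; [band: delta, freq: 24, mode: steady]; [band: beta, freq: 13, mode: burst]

Yes, Yes, Yes, No, Yes

The common property of the 'Yes' items is: freq ≤ 13. No 'No' item has it.
[band: beta, freq: 7, mode: burst] → freq = 7 → Yes. [band: delta, freq: 13, mode: pulse] → freq = 13 → Yes. [band: gamma, freq: 9, mode: steady] → freq = 9 → Yes. [band: delta, freq: 24, mode: steady] → freq = 24 → No. [band: beta, freq: 13, mode: burst] → freq = 13 → Yes.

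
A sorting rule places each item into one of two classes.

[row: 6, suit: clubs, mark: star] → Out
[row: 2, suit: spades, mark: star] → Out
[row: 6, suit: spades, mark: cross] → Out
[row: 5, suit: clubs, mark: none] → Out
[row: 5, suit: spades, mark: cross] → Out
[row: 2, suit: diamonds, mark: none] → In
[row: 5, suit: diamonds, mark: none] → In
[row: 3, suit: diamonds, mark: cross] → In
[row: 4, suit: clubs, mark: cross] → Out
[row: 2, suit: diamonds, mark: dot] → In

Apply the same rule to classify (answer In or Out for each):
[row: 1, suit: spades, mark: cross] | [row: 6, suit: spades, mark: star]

Out, Out

The classifier is using: suit is diamonds.
[row: 1, suit: spades, mark: cross]: Out (suit is spades).
[row: 6, suit: spades, mark: star]: Out (suit is spades).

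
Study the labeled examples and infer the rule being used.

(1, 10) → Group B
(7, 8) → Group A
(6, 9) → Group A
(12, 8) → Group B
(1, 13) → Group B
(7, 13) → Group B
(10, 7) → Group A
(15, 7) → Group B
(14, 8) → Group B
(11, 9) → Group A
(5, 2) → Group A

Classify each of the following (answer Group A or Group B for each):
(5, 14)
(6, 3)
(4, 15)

Group B, Group A, Group B

The simplest hypothesis consistent with all the labels is: |first − second| ≤ 3.
Group B: (5, 14), since |5−14| = 9.
Group A: (6, 3), since |6−3| = 3.
Group B: (4, 15), since |4−15| = 11.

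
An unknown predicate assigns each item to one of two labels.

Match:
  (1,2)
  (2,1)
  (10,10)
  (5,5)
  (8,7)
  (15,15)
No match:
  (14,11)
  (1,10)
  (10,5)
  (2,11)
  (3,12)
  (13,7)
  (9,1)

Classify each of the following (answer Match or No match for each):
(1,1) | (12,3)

Match, No match

Every 'Match' example satisfies: |first − second| ≤ 1. None of the 'No match' examples do.
(1,1): |1−1| = 0 — fits, so Match. (12,3): |12−3| = 9 — doesn't qualify, so No match.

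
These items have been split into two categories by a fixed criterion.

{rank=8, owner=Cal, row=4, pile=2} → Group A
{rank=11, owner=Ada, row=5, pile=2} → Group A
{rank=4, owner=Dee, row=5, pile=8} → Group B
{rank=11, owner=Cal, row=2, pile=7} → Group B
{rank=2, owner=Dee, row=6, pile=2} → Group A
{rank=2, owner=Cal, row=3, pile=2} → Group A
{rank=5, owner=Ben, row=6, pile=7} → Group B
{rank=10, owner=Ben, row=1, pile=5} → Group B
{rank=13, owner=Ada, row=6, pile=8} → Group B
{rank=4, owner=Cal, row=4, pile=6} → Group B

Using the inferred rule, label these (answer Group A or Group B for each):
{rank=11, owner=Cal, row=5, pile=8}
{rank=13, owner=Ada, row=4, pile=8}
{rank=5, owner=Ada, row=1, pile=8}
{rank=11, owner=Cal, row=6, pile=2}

Rule: pile = 2. This holds for each 'Group A' example and fails for each 'Group B' one.
{rank=11, owner=Cal, row=5, pile=8} — pile = 8, hence Group B. {rank=13, owner=Ada, row=4, pile=8} — pile = 8, hence Group B. {rank=5, owner=Ada, row=1, pile=8} — pile = 8, hence Group B. {rank=11, owner=Cal, row=6, pile=2} — pile = 2, hence Group A.

Group B, Group B, Group B, Group A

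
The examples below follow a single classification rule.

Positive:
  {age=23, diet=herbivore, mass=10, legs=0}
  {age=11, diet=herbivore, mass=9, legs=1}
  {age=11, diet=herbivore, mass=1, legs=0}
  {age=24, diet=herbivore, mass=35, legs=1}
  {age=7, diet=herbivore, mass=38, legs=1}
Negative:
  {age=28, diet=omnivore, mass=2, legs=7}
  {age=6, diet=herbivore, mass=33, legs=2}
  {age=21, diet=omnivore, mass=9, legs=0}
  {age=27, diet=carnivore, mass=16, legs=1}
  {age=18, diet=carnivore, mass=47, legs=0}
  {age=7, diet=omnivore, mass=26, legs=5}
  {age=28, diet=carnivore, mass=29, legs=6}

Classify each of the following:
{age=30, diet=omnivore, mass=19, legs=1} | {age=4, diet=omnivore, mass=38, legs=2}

The distinguishing property — diet is herbivore AND age ≥ 7 — holds for all the 'Positive' cases and none of the 'Negative' cases.
{age=30, diet=omnivore, mass=19, legs=1} → diet is omnivore, age = 30 → Negative.
{age=4, diet=omnivore, mass=38, legs=2} → diet is omnivore, age = 4 → Negative.

Negative, Negative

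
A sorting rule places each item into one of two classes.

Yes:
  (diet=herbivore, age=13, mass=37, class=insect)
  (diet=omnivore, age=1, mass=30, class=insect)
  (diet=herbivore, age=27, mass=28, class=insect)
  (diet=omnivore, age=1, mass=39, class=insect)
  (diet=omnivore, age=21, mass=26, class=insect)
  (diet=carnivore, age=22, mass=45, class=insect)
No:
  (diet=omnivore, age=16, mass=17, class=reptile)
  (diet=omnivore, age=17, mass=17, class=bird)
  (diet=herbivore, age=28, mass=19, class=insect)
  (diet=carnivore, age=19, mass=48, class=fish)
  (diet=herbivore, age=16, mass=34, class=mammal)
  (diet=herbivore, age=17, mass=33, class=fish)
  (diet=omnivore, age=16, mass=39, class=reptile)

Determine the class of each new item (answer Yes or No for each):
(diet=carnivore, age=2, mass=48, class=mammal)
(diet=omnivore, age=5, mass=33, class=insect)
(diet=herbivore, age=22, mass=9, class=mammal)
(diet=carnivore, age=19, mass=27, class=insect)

All 'Yes' examples share one property — class is insect AND age ≤ 27 — and every 'No' example lacks it.
(diet=carnivore, age=2, mass=48, class=mammal) → class is mammal, age = 2 → No.
(diet=omnivore, age=5, mass=33, class=insect) → class is insect, age = 5 → Yes.
(diet=herbivore, age=22, mass=9, class=mammal) → class is mammal, age = 22 → No.
(diet=carnivore, age=19, mass=27, class=insect) → class is insect, age = 19 → Yes.

No, Yes, No, Yes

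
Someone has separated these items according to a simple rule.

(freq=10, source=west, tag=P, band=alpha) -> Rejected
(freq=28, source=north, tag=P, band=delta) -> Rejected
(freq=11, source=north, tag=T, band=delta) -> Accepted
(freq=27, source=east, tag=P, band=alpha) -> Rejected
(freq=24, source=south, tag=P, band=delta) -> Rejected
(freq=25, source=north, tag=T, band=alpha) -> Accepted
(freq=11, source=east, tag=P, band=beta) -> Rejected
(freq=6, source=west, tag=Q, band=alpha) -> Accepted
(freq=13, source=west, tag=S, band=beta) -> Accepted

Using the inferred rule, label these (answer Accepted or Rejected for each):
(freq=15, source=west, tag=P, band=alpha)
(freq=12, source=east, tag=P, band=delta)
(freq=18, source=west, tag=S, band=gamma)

Rejected, Rejected, Accepted

Looking at the examples, the only property every 'Accepted' case has and every 'Rejected' case lacks is: tag is not P.
Rejected: (freq=15, source=west, tag=P, band=alpha), since tag is P.
Rejected: (freq=12, source=east, tag=P, band=delta), since tag is P.
Accepted: (freq=18, source=west, tag=S, band=gamma), since tag is S.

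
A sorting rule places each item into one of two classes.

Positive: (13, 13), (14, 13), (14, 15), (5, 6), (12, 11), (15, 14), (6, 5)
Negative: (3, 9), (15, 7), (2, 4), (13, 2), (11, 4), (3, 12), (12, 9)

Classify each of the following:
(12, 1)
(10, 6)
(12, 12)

Negative, Negative, Positive

A rule that fits every label: |first − second| ≤ 1 — true of each 'Positive' example, false of each 'Negative' one.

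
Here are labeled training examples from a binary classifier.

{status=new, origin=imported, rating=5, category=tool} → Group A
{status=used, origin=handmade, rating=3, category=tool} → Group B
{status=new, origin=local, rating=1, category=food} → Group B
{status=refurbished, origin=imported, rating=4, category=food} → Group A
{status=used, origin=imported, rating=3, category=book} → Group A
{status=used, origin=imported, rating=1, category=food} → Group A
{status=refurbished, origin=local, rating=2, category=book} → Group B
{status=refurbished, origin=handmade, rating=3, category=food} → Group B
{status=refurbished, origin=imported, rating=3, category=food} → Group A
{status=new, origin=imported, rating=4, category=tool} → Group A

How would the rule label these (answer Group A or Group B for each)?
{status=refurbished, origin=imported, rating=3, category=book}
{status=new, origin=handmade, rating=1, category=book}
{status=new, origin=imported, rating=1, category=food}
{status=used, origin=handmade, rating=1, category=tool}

Group A, Group B, Group A, Group B

Every 'Group A' example satisfies: origin is imported. None of the 'Group B' examples do.
{status=refurbished, origin=imported, rating=3, category=book}: Group A (origin is imported).
{status=new, origin=handmade, rating=1, category=book}: Group B (origin is handmade).
{status=new, origin=imported, rating=1, category=food}: Group A (origin is imported).
{status=used, origin=handmade, rating=1, category=tool}: Group B (origin is handmade).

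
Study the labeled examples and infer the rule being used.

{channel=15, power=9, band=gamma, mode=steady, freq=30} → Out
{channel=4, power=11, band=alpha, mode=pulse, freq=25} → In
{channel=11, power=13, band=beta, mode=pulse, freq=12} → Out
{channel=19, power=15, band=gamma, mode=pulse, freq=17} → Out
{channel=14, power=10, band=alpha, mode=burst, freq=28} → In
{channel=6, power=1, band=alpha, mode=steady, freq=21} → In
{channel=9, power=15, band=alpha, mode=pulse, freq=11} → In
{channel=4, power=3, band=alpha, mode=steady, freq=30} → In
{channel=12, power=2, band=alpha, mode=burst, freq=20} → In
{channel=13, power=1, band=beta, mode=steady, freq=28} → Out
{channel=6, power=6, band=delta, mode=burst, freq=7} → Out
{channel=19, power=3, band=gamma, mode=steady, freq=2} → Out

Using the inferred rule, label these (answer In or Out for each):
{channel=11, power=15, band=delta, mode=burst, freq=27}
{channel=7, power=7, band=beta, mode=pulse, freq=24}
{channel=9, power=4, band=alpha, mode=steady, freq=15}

The distinguishing property — band is alpha — holds for all the 'In' cases and none of the 'Out' cases.
Out: {channel=11, power=15, band=delta, mode=burst, freq=27}, since band is delta. Out: {channel=7, power=7, band=beta, mode=pulse, freq=24}, since band is beta. In: {channel=9, power=4, band=alpha, mode=steady, freq=15}, since band is alpha.

Out, Out, In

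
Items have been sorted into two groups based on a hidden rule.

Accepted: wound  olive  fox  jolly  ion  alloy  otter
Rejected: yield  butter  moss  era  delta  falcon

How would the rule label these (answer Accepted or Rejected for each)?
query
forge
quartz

Rejected, Accepted, Rejected

All 'Accepted' examples share one property — odd length AND contains 'o' — and every 'Rejected' example lacks it.
query: length 5, no 'o' — doesn't match, so Rejected.
forge: length 5, has 'o' — checks out, so Accepted.
quartz: length 6, no 'o' — doesn't match, so Rejected.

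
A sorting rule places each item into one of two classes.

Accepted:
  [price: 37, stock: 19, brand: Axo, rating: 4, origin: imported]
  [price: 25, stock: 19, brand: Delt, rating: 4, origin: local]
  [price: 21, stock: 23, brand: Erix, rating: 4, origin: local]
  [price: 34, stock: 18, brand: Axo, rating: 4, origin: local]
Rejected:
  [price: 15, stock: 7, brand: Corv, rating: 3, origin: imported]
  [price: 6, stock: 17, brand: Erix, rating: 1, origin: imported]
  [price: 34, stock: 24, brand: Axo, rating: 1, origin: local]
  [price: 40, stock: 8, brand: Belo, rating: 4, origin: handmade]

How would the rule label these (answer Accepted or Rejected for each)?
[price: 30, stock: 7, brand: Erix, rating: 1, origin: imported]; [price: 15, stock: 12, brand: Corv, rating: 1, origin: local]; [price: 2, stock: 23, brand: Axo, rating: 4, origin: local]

Rejected, Rejected, Accepted

Rule: rating = 4 AND price ≤ 37. This holds for each 'Accepted' example and fails for each 'Rejected' one.
[price: 30, stock: 7, brand: Erix, rating: 1, origin: imported] → rating = 1, price = 30 → Rejected. [price: 15, stock: 12, brand: Corv, rating: 1, origin: local] → rating = 1, price = 15 → Rejected. [price: 2, stock: 23, brand: Axo, rating: 4, origin: local] → rating = 4, price = 2 → Accepted.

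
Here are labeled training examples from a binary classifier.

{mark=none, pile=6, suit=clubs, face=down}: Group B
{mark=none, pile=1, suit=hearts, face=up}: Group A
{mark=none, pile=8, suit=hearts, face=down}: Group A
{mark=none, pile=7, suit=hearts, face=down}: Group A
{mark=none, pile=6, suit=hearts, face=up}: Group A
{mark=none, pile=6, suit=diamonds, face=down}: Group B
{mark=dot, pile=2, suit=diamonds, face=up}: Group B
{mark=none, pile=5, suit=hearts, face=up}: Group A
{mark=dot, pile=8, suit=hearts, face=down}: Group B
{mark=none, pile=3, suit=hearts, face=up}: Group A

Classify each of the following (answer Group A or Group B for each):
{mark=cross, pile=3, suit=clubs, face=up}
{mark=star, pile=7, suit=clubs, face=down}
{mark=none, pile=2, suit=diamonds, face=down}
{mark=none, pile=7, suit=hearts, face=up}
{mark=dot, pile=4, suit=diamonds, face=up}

Rule: suit is hearts AND mark is none. This holds for each 'Group A' example and fails for each 'Group B' one.
{mark=cross, pile=3, suit=clubs, face=up} — suit is clubs, mark is cross, hence Group B. {mark=star, pile=7, suit=clubs, face=down} — suit is clubs, mark is star, hence Group B. {mark=none, pile=2, suit=diamonds, face=down} — suit is diamonds, mark is none, hence Group B. {mark=none, pile=7, suit=hearts, face=up} — suit is hearts, mark is none, hence Group A. {mark=dot, pile=4, suit=diamonds, face=up} — suit is diamonds, mark is dot, hence Group B.

Group B, Group B, Group B, Group A, Group B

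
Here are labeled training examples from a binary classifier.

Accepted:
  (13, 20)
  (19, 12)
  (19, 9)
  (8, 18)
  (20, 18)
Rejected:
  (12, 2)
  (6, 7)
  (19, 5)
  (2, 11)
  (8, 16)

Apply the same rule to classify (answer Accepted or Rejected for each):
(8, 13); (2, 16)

Rejected, Rejected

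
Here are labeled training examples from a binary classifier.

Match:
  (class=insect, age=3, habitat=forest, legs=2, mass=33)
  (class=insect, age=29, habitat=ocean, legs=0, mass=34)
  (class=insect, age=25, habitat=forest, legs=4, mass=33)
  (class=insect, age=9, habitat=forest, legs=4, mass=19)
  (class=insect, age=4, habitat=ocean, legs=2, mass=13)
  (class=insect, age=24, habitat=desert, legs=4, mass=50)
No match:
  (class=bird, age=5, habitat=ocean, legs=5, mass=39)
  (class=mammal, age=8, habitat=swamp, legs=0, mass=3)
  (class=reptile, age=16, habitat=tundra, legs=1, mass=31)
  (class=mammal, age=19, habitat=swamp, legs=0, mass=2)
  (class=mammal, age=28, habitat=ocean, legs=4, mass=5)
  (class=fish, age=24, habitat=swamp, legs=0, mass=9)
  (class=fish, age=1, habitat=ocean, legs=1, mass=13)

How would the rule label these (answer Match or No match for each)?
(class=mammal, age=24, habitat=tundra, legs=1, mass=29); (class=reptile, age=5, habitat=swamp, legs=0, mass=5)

All 'Match' examples share one property — class is insect — and every 'No match' example lacks it.
(class=mammal, age=24, habitat=tundra, legs=1, mass=29): class is mammal — fails the rule, so No match. (class=reptile, age=5, habitat=swamp, legs=0, mass=5): class is reptile — fails the rule, so No match.

No match, No match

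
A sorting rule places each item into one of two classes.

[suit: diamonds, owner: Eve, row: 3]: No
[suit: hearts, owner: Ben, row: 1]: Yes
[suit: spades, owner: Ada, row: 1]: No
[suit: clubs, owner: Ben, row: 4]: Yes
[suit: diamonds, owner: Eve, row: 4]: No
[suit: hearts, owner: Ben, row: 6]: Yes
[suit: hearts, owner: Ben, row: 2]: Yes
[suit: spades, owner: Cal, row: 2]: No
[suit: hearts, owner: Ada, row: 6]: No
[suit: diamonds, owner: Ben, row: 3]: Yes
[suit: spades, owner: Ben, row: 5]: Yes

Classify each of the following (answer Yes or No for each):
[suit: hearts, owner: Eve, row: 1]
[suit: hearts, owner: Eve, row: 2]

No, No

Checking candidate rules against both groups, what survives is: owner is Ben.
[suit: hearts, owner: Eve, row: 1] — owner is Eve, hence No.
[suit: hearts, owner: Eve, row: 2] — owner is Eve, hence No.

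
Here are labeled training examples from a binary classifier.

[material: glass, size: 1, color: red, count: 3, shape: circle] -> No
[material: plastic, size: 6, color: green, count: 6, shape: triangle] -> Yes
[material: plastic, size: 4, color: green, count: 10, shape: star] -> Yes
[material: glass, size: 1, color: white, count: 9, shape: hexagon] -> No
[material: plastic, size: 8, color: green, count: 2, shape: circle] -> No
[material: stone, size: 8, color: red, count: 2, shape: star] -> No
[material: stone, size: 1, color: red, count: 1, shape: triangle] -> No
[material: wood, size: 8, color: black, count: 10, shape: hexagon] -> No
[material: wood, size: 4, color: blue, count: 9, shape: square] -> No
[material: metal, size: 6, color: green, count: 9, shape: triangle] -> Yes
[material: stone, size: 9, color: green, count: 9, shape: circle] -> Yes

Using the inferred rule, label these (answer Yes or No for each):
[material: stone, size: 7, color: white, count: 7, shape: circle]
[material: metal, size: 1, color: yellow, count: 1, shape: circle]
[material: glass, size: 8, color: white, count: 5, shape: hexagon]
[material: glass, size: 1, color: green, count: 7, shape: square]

The classifier is using: color is green AND count ≥ 3.

No, No, No, Yes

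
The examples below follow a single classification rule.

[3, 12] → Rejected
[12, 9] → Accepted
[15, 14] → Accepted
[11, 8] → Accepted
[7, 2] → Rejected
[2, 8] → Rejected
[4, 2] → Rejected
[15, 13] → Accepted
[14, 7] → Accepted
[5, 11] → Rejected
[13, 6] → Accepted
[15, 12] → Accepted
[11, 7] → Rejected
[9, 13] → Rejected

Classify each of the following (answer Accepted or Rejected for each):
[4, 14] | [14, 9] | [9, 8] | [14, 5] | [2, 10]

The rule appears to be: first > second AND sum ≥ 19.

Rejected, Accepted, Rejected, Accepted, Rejected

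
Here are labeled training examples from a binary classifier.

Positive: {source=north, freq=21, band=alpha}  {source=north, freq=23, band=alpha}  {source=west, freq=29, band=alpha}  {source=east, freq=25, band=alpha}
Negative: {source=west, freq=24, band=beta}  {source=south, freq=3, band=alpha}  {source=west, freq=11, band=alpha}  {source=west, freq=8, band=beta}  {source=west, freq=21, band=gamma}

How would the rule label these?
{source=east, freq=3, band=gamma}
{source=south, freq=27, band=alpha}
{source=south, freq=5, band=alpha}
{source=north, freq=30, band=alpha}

The simplest hypothesis consistent with all the labels is: band is alpha AND freq ≥ 21.

Negative, Positive, Negative, Positive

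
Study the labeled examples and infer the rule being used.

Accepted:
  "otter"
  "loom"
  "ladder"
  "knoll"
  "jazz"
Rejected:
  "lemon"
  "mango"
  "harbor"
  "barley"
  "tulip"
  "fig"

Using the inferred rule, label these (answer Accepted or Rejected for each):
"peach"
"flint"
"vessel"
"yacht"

The distinguishing property — has a double letter — holds for all the 'Accepted' cases and none of the 'Rejected' cases.
"peach": no doubled letter, does not pass → Rejected. "flint": no doubled letter, does not pass → Rejected. "vessel": 'ss' doubled, meets the rule → Accepted. "yacht": no doubled letter, does not pass → Rejected.

Rejected, Rejected, Accepted, Rejected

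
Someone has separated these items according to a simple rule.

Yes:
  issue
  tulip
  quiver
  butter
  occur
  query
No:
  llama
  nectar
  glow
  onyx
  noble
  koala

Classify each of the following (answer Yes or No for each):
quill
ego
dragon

Yes, No, No

The distinguishing property — contains 'u' — holds for all the 'Yes' cases and none of the 'No' cases.
Yes: quill, since has 'u'. No: ego, since no 'u'. No: dragon, since no 'u'.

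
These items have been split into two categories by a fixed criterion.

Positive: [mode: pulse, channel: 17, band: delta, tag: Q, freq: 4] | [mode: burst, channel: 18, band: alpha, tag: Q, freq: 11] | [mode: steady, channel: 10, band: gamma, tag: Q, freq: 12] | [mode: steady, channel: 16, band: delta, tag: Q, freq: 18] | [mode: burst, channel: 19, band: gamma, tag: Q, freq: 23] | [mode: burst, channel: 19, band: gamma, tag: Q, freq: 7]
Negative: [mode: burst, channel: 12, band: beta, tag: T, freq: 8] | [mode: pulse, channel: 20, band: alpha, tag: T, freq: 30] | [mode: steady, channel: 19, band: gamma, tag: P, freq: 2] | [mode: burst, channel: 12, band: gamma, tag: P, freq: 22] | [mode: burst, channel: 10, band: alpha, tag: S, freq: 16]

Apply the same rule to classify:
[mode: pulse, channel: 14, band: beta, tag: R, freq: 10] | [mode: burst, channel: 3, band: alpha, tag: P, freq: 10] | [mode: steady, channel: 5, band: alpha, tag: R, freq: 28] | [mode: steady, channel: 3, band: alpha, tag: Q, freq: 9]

Negative, Negative, Negative, Positive

Rule: tag is Q. This holds for each 'Positive' example and fails for each 'Negative' one.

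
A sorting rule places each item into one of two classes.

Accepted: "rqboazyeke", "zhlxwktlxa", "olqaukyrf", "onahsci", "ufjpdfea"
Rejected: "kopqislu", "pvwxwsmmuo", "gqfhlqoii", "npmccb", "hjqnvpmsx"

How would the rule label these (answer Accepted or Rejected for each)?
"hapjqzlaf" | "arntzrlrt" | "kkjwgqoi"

The common property of the 'Accepted' items is: contains 'a'. No 'Rejected' item has it.
"hapjqzlaf": has 'a' — checks out, so Accepted. "arntzrlrt": has 'a' — checks out, so Accepted. "kkjwgqoi": no 'a' — does not pass, so Rejected.

Accepted, Accepted, Rejected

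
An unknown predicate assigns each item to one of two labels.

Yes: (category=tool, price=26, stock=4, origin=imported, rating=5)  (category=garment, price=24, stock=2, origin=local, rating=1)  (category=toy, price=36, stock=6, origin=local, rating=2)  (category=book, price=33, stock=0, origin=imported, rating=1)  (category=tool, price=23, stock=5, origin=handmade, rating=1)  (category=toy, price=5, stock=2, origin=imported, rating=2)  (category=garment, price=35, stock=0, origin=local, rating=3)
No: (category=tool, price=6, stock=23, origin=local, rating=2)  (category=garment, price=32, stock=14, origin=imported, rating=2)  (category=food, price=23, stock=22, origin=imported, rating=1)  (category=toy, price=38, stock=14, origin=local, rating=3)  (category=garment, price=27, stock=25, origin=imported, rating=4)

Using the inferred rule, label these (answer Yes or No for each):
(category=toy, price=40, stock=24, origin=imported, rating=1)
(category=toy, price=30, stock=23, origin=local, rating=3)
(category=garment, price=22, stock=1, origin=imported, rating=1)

The distinguishing property — stock ≤ 6 — holds for all the 'Yes' cases and none of the 'No' cases.
No: (category=toy, price=40, stock=24, origin=imported, rating=1), since stock = 24.
No: (category=toy, price=30, stock=23, origin=local, rating=3), since stock = 23.
Yes: (category=garment, price=22, stock=1, origin=imported, rating=1), since stock = 1.

No, No, Yes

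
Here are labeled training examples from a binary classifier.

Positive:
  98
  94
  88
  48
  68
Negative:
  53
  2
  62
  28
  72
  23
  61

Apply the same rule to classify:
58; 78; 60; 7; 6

Positive, Positive, Negative, Negative, Negative

The pattern is that an item is 'Positive' exactly when: digit sum ≥ 11.
58: Positive (digit sum 5+8 = 13).
78: Positive (digit sum 7+8 = 15).
60: Negative (digit sum 6+0 = 6).
7: Negative (digit sum 7).
6: Negative (digit sum 6).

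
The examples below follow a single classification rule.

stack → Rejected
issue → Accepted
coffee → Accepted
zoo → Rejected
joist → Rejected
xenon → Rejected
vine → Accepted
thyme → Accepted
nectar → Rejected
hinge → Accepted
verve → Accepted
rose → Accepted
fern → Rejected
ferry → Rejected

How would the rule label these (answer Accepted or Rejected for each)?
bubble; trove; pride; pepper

The simplest hypothesis consistent with all the labels is: ends with 'e'.
bubble → ends with 'e' → Accepted.
trove → ends with 'e' → Accepted.
pride → ends with 'e' → Accepted.
pepper → ends with 'r' → Rejected.

Accepted, Accepted, Accepted, Rejected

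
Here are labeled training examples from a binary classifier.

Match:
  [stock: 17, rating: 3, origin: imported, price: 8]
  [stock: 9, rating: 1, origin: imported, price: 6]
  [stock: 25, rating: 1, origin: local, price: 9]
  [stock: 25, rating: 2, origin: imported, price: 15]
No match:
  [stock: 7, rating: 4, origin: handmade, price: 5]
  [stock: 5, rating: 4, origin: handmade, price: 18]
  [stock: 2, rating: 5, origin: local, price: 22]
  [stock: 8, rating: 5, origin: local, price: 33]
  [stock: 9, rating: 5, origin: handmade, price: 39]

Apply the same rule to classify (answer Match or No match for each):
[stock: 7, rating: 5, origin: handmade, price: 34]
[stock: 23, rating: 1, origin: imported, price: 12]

Rule: rating ≤ 3. This holds for each 'Match' example and fails for each 'No match' one.
[stock: 7, rating: 5, origin: handmade, price: 34]: No match (rating = 5).
[stock: 23, rating: 1, origin: imported, price: 12]: Match (rating = 1).

No match, Match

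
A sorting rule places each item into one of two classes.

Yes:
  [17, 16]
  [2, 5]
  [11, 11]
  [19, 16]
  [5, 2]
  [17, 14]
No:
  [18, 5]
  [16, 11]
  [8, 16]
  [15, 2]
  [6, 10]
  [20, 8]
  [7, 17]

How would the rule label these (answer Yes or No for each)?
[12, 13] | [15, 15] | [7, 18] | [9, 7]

Yes, Yes, No, Yes

The distinguishing property — |first − second| ≤ 3 — holds for all the 'Yes' cases and none of the 'No' cases.
[12, 13]: |12−13| = 1, fits → Yes.
[15, 15]: |15−15| = 0, fits → Yes.
[7, 18]: |7−18| = 11, lacks this property → No.
[9, 7]: |9−7| = 2, fits → Yes.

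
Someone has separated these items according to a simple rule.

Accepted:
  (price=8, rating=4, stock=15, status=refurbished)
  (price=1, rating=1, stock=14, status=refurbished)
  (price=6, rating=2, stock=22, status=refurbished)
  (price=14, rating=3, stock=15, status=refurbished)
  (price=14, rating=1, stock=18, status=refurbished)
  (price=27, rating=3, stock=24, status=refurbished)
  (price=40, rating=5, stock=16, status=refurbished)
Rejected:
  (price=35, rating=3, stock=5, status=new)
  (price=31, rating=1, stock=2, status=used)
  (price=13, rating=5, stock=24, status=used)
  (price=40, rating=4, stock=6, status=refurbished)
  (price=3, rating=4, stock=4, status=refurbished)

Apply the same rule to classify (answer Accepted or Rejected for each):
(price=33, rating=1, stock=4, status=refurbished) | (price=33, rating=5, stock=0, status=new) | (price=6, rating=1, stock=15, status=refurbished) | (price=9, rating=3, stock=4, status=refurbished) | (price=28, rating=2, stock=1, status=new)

Rejected, Rejected, Accepted, Rejected, Rejected

The simplest hypothesis consistent with all the labels is: status is refurbished AND stock ≥ 14.
(price=33, rating=1, stock=4, status=refurbished): Rejected (status is refurbished, stock = 4). (price=33, rating=5, stock=0, status=new): Rejected (status is new, stock = 0). (price=6, rating=1, stock=15, status=refurbished): Accepted (status is refurbished, stock = 15). (price=9, rating=3, stock=4, status=refurbished): Rejected (status is refurbished, stock = 4). (price=28, rating=2, stock=1, status=new): Rejected (status is new, stock = 1).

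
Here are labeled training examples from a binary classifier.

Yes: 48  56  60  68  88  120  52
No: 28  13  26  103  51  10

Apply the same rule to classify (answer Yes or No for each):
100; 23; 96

Yes, No, Yes

The rule appears to be: even AND at least 48.
100 — 100 is even, 100 ≥ 48, hence Yes. 23 — 23 is odd, 23 < 48, hence No. 96 — 96 is even, 96 ≥ 48, hence Yes.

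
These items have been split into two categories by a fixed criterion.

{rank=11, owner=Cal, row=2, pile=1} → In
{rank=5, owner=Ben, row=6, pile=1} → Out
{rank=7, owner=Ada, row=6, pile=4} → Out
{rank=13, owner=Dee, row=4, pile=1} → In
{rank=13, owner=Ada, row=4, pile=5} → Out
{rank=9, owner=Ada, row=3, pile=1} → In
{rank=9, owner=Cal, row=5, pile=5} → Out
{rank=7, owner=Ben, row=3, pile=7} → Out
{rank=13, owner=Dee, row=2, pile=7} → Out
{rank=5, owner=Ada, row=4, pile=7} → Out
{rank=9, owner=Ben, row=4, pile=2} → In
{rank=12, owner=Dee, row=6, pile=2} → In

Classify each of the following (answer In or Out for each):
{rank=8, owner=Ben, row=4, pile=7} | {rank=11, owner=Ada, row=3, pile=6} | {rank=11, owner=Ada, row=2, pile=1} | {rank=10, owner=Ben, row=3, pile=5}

The pattern is that an item is 'In' exactly when: rank ≥ 7 AND pile ≤ 2.
{rank=8, owner=Ben, row=4, pile=7} — rank = 8, pile = 7, hence Out. {rank=11, owner=Ada, row=3, pile=6} — rank = 11, pile = 6, hence Out. {rank=11, owner=Ada, row=2, pile=1} — rank = 11, pile = 1, hence In. {rank=10, owner=Ben, row=3, pile=5} — rank = 10, pile = 5, hence Out.

Out, Out, In, Out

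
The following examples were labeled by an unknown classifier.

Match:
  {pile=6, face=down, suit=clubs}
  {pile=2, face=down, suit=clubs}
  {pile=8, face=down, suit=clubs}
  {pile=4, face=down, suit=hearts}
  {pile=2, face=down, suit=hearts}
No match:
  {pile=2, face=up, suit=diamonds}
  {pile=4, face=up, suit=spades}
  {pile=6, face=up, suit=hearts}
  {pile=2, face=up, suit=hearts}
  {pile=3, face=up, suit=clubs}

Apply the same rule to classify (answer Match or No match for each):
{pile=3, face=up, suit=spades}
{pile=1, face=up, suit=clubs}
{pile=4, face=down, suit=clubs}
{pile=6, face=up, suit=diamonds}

No match, No match, Match, No match

Every 'Match' example satisfies: face is down. None of the 'No match' examples do.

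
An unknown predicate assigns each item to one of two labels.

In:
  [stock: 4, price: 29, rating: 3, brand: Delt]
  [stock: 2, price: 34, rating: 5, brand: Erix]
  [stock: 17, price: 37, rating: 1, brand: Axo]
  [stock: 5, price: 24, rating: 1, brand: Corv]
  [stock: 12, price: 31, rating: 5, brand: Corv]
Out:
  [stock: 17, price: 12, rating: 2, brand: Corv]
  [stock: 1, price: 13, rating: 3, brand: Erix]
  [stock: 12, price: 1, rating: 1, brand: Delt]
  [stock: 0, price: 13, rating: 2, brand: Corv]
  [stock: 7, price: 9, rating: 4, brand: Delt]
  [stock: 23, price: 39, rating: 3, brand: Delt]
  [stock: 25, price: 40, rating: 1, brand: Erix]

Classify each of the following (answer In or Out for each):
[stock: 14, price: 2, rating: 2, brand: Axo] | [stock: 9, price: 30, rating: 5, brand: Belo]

The simplest hypothesis consistent with all the labels is: price ≥ 24 AND price ≤ 37.
[stock: 14, price: 2, rating: 2, brand: Axo] → price = 2 → Out. [stock: 9, price: 30, rating: 5, brand: Belo] → price = 30 → In.

Out, In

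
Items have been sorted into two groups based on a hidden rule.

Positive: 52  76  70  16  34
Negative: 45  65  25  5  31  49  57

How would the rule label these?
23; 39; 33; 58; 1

Negative, Negative, Negative, Positive, Negative

Rule: even. This holds for each 'Positive' example and fails for each 'Negative' one.
23: 23 is odd — lacks this property, so Negative. 39: 39 is odd — lacks this property, so Negative. 33: 33 is odd — lacks this property, so Negative. 58: 58 is even — meets the rule, so Positive. 1: 1 is odd — lacks this property, so Negative.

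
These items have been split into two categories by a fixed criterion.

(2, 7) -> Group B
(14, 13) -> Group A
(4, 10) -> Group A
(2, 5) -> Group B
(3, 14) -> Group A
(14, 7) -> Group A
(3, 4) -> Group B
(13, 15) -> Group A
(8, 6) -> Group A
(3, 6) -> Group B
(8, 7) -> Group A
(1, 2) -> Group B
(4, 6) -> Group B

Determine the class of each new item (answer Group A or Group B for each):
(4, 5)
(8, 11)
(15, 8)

Group B, Group A, Group A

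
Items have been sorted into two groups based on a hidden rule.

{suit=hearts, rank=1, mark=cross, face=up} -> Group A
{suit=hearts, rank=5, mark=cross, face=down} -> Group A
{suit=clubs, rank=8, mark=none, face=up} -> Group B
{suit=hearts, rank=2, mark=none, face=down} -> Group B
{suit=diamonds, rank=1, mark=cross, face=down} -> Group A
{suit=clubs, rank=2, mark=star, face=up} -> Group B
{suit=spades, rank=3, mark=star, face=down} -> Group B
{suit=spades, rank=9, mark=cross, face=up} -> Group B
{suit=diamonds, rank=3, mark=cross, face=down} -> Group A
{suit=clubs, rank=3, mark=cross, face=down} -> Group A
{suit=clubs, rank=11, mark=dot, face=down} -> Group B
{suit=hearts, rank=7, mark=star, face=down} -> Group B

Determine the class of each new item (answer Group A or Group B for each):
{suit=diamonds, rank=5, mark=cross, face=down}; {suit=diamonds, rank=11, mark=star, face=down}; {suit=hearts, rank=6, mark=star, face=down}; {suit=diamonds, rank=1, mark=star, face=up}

Group A, Group B, Group B, Group B

A rule that fits every label: mark is cross AND rank ≤ 5 — true of each 'Group A' example, false of each 'Group B' one.
{suit=diamonds, rank=5, mark=cross, face=down}: Group A (mark is cross, rank = 5).
{suit=diamonds, rank=11, mark=star, face=down}: Group B (mark is star, rank = 11).
{suit=hearts, rank=6, mark=star, face=down}: Group B (mark is star, rank = 6).
{suit=diamonds, rank=1, mark=star, face=up}: Group B (mark is star, rank = 1).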